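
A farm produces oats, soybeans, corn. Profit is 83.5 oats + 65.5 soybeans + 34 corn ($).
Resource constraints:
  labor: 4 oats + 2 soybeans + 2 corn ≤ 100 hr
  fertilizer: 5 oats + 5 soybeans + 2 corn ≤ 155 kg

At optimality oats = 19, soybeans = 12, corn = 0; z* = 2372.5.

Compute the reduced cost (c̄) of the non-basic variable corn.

Both labor and fertilizer are binding at x*.
The binding rows give the dual system: 4·y_labor + 5·y_fertilizer = 83.5 and 2·y_labor + 5·y_fertilizer = 65.5.
→ y_labor = 9 and y_fertilizer = 9.5.
Reduced cost of corn: c₃ − yᵀa₃ = 34 − (9·2 + 9.5·2) = 34 − 37 = -3.

-3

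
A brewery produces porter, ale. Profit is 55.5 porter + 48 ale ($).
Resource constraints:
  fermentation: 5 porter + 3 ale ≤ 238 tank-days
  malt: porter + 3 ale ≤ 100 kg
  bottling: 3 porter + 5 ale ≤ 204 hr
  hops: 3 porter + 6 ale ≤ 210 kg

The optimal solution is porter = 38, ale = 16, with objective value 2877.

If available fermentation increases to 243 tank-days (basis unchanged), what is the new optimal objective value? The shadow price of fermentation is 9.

2922

Δb = 5, so new z* = 2877 + (9)·(5) = 2877 + 45 = 2922.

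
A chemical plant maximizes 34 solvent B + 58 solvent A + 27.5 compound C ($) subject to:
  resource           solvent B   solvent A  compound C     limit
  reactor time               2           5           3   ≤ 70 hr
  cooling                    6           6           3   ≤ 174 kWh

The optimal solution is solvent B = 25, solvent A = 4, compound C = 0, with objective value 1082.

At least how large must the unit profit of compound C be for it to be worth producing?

33

Check each constraint at x*: reactor time 70/70 (tight); cooling 174/174 (tight).
Dual feasibility on the basic columns requires 2·y_reactor time + 6·y_cooling = 34, 5·y_reactor time + 6·y_cooling = 58.
Solving: y_reactor time = 8, y_cooling = 3.
compound C enters the basis when its profit ≥ yᵀa₃ = 8·3 + 3·3 = 33.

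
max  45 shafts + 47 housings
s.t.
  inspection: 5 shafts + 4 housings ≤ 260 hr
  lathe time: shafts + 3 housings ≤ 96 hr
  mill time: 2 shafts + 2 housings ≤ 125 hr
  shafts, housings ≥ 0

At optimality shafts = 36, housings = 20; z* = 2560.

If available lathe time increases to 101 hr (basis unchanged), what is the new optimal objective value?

2585

Check each constraint at x*: inspection 260/260 (tight); lathe time 96/96 (tight); mill time 112/125 (slack 13).
By complementary slackness, y = 0 for the non-binding constraint.
From A_Bᵀ y = c: 5·y_inspection + 1·y_lathe time = 45; 4·y_inspection + 3·y_lathe time = 47.
Solving: y_inspection = 8, y_lathe time = 5.
Δz = y_lathe time·Δb = 5 × (5) = 25, so new z* = 2560 + 25 = 2585.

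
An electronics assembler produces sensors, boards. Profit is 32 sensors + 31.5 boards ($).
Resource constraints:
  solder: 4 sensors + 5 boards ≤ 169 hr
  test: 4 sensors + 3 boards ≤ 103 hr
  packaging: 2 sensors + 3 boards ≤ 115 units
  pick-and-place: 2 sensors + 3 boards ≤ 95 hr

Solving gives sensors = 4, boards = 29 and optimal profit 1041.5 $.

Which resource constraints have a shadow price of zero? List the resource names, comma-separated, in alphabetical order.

packaging, solder

solder: 161/169 (slack 8)
test: 103/103 (binding)
packaging: 95/115 (slack 20)
pick-and-place: 95/95 (binding)
By complementary slackness, a constraint with positive slack has shadow price 0 → packaging, solder.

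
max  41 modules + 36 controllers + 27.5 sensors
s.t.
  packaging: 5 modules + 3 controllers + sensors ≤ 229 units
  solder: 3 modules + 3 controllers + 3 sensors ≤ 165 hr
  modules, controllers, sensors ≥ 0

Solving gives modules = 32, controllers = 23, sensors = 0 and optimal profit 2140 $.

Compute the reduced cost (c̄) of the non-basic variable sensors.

Both packaging and solder are binding at x*.
The binding rows give the dual system: 5·y_packaging + 3·y_solder = 41 and 3·y_packaging + 3·y_solder = 36.
Solving: y_packaging = 2.5, y_solder = 9.5.
Reduced cost of sensors: c₃ − yᵀa₃ = 27.5 − (2.5·1 + 9.5·3) = 27.5 − 31 = -3.5.

-3.5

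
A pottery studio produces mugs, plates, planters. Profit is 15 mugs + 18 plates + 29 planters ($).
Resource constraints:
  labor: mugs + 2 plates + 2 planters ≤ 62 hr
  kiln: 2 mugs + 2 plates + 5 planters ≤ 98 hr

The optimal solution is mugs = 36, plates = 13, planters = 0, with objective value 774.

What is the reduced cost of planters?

-7

Both labor and kiln are binding at x*.
Dual feasibility on the basic columns requires 1·y_labor + 2·y_kiln = 15, 2·y_labor + 2·y_kiln = 18.
This yields shadow prices y_labor = 3, y_kiln = 6.
Reduced cost of planters: c₃ − yᵀa₃ = 29 − (3·2 + 6·5) = 29 − 36 = -7.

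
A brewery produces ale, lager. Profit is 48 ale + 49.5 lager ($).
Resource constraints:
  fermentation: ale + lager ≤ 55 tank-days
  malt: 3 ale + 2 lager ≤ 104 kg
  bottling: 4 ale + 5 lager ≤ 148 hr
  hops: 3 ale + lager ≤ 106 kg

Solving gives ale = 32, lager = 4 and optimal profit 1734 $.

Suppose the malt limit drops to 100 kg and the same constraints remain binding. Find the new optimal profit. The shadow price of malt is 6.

1710

Δb = -4, so new z* = 1734 + (6)·(-4) = 1734 − 24 = 1710.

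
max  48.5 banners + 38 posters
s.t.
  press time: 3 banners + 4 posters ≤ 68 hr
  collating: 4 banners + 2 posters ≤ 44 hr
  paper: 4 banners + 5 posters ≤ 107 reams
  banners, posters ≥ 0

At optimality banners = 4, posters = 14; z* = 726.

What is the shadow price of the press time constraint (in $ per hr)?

5.5

At the optimum: press time uses 68 of 68 (binding); collating uses 44 of 44 (binding); paper uses 86 of 107 (slack = 21).
Since paper is not tight, its dual is 0.
The binding rows give the dual system: 3·y_press time + 4·y_collating = 48.5 and 4·y_press time + 2·y_collating = 38.
→ y_press time = 5.5 and y_collating = 8.
Shadow price of press time = 5.5.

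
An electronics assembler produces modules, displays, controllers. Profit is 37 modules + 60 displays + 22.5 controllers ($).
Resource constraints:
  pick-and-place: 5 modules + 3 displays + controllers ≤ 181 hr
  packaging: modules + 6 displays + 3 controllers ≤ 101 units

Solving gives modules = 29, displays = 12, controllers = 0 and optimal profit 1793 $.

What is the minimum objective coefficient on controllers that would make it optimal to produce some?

Both pick-and-place and packaging are binding at x*.
The binding rows give the dual system: 5·y_pick-and-place + 1·y_packaging = 37 and 3·y_pick-and-place + 6·y_packaging = 60.
This yields shadow prices y_pick-and-place = 6, y_packaging = 7.
controllers enters the basis when its profit ≥ yᵀa₃ = 6·1 + 7·3 = 27.

27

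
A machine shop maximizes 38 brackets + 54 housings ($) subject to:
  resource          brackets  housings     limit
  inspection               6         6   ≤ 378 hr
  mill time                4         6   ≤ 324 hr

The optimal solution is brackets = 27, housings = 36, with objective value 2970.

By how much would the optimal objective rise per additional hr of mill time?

8

Both inspection and mill time are binding at x*.
From A_Bᵀ y = c: 6·y_inspection + 4·y_mill time = 38; 6·y_inspection + 6·y_mill time = 54.
This yields shadow prices y_inspection = 1, y_mill time = 8.
Shadow price of mill time = 8.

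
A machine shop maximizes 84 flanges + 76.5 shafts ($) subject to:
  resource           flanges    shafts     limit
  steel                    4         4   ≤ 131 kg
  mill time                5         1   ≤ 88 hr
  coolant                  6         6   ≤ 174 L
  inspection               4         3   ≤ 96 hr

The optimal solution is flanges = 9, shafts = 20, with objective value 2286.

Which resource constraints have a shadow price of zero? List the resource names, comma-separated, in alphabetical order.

mill time, steel

steel: 116/131 (slack 15)
mill time: 65/88 (slack 23)
coolant: 174/174 (binding)
inspection: 96/96 (binding)
By complementary slackness, a constraint with positive slack has shadow price 0 → mill time, steel.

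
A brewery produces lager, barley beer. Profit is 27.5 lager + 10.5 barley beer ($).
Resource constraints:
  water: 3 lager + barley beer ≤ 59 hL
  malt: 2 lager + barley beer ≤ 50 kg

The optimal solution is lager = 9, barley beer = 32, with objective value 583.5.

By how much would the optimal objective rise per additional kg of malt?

4

Check each constraint at x*: water 59/59 (tight); malt 50/50 (tight).
Dual feasibility on the basic columns requires 3·y_water + 2·y_malt = 27.5, 1·y_water + 1·y_malt = 10.5.
This yields shadow prices y_water = 6.5, y_malt = 4.
Shadow price of malt = 4.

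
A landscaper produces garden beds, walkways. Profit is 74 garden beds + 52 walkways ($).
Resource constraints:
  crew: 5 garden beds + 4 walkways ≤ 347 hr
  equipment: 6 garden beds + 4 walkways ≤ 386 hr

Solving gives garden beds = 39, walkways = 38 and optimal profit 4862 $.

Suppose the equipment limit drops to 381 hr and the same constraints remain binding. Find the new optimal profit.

4817

Both crew and equipment are binding at x*.
Dual feasibility on the basic columns requires 5·y_crew + 6·y_equipment = 74, 4·y_crew + 4·y_equipment = 52.
Solving: y_crew = 4, y_equipment = 9.
Δz = y_equipment·Δb = 9 × (-5) = -45, so new z* = 4862 − 45 = 4817.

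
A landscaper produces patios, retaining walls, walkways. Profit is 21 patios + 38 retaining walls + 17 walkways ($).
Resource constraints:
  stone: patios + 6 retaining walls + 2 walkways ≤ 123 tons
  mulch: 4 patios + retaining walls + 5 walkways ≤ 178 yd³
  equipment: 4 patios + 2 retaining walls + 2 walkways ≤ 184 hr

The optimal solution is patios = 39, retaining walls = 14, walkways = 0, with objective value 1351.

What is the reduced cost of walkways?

At the optimum: stone uses 123 of 123 (binding); mulch uses 170 of 178 (slack = 8); equipment uses 184 of 184 (binding).
By complementary slackness, y = 0 for the non-binding constraint.
Dual feasibility on the basic columns requires 1·y_stone + 4·y_equipment = 21, 6·y_stone + 2·y_equipment = 38.
This yields shadow prices y_stone = 5, y_equipment = 4.
Reduced cost of walkways: c₃ − yᵀa₃ = 17 − (5·2 + 4·2) = 17 − 18 = -1.

-1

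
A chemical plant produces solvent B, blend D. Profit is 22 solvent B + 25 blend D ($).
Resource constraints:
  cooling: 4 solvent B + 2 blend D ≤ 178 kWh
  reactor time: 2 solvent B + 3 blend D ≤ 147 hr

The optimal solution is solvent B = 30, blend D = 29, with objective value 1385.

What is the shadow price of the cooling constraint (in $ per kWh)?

2

Both cooling and reactor time are binding at x*.
From A_Bᵀ y = c: 4·y_cooling + 2·y_reactor time = 22; 2·y_cooling + 3·y_reactor time = 25.
Solving: y_cooling = 2, y_reactor time = 7.
Shadow price of cooling = 2.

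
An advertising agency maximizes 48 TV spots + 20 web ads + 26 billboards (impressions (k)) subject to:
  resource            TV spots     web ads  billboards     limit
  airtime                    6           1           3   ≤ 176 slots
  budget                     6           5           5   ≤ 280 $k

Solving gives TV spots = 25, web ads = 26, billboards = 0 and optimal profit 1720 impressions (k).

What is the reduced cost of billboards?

Check each constraint at x*: airtime 176/176 (tight); budget 280/280 (tight).
The binding rows give the dual system: 6·y_airtime + 6·y_budget = 48 and 1·y_airtime + 5·y_budget = 20.
Solving: y_airtime = 5, y_budget = 3.
Reduced cost of billboards: c₃ − yᵀa₃ = 26 − (5·3 + 3·5) = 26 − 30 = -4.

-4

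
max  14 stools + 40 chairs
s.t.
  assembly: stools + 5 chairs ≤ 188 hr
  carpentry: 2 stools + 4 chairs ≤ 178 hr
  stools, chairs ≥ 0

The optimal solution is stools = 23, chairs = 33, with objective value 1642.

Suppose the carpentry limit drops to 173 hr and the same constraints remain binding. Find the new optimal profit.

At the optimum: assembly uses 188 of 188 (binding); carpentry uses 178 of 178 (binding).
Dual feasibility on the basic columns requires 1·y_assembly + 2·y_carpentry = 14, 5·y_assembly + 4·y_carpentry = 40.
Solving: y_assembly = 4, y_carpentry = 5.
Δz = y_carpentry·Δb = 5 × (-5) = -25, so new z* = 1642 − 25 = 1617.

1617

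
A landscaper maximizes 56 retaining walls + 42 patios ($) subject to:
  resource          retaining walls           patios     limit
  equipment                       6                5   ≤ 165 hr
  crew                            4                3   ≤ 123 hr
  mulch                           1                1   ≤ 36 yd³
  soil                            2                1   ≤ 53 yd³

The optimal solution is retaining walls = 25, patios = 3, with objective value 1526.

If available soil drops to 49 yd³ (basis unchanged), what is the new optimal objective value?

At the optimum: equipment uses 165 of 165 (binding); crew uses 109 of 123 (slack = 14); mulch uses 28 of 36 (slack = 8); soil uses 53 of 53 (binding).
Since crew, mulch are not tight, their duals are 0.
The binding rows give the dual system: 6·y_equipment + 2·y_soil = 56 and 5·y_equipment + 1·y_soil = 42.
This yields shadow prices y_equipment = 7, y_soil = 7.
Δz = y_soil·Δb = 7 × (-4) = -28, so new z* = 1526 − 28 = 1498.

1498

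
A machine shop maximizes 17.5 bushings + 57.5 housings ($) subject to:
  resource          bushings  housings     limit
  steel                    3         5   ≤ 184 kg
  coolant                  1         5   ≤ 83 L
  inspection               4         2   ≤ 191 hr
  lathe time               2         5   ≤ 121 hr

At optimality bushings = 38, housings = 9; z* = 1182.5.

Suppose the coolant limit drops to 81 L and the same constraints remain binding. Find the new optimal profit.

Binding: coolant and lathe time. Non-binding: steel (25 unused), inspection (21 unused).
Since steel, inspection are not tight, their duals are 0.
The binding rows give the dual system: 1·y_coolant + 2·y_lathe time = 17.5 and 5·y_coolant + 5·y_lathe time = 57.5.
This yields shadow prices y_coolant = 5.5, y_lathe time = 6.
Δz = y_coolant·Δb = 5.5 × (-2) = -11, so new z* = 1182.5 − 11 = 1171.5.

1171.5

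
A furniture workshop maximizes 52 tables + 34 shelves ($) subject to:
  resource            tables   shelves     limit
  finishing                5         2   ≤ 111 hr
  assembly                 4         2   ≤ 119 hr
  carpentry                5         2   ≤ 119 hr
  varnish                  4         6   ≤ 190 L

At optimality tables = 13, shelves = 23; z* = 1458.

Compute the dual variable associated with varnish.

Binding: finishing and varnish. Non-binding: assembly (21 unused), carpentry (8 unused).
By complementary slackness, y = 0 for the non-binding constraints.
The binding rows give the dual system: 5·y_finishing + 4·y_varnish = 52 and 2·y_finishing + 6·y_varnish = 34.
Solving: y_finishing = 8, y_varnish = 3.
Shadow price of varnish = 3.

3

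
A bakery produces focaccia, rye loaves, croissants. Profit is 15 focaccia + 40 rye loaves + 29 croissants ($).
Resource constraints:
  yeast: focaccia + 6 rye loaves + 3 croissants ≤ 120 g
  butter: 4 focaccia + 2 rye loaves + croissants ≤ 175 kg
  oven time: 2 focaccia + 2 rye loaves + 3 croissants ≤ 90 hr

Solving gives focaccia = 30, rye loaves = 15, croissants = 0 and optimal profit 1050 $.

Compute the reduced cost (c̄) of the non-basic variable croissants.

Check each constraint at x*: yeast 120/120 (tight); butter 150/175 (slack 25); oven time 90/90 (tight).
Since butter is not tight, its dual is 0.
The binding rows give the dual system: 1·y_yeast + 2·y_oven time = 15 and 6·y_yeast + 2·y_oven time = 40.
Solving: y_yeast = 5, y_oven time = 5.
Reduced cost of croissants: c₃ − yᵀa₃ = 29 − (5·3 + 5·3) = 29 − 30 = -1.

-1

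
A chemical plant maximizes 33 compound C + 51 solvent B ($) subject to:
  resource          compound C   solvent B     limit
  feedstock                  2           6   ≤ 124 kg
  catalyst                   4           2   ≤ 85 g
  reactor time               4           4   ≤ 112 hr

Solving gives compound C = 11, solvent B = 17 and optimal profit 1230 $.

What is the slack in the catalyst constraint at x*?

7

catalyst used = 4·11 + 2·17 = 78; slack = 85 − 78 = 7.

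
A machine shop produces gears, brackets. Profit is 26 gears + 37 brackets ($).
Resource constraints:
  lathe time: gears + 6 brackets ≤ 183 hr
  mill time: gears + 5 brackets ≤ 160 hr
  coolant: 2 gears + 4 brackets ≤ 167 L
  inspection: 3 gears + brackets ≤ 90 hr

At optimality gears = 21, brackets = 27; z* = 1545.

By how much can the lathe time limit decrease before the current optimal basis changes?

Binding constraints: lathe time, inspection. The basis is B = [[1,6],[3,1]] with det -17.
Per unit decrease in lathe time, x* moves by d = (0.0588, -0.1765).
The basis stays optimal until brackets reaches 0; allowable decrease = 153 hr.

153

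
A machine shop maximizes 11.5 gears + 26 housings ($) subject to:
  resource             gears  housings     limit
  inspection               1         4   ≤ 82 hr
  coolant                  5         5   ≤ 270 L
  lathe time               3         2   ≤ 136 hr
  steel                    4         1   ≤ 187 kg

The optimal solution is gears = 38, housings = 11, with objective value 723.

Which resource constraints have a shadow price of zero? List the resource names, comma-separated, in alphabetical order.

inspection: 82/82 (binding)
coolant: 245/270 (slack 25)
lathe time: 136/136 (binding)
steel: 163/187 (slack 24)
By complementary slackness, a constraint with positive slack has shadow price 0 → coolant, steel.

coolant, steel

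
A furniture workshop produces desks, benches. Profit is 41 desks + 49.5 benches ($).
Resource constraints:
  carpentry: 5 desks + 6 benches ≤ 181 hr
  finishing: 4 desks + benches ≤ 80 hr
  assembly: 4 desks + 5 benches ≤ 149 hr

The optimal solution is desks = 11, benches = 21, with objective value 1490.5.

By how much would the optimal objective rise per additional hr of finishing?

0

Binding: carpentry and assembly. Non-binding: finishing (15 unused).
Since finishing is not tight, its dual is 0.
From A_Bᵀ y = c: 5·y_carpentry + 4·y_assembly = 41; 6·y_carpentry + 5·y_assembly = 49.5.
Solving: y_carpentry = 7, y_assembly = 1.5.
Shadow price of finishing = 0.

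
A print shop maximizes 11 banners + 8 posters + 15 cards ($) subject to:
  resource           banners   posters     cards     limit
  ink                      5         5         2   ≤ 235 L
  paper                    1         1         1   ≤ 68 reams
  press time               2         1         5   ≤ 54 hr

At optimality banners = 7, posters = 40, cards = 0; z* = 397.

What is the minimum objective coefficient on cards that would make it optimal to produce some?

At the optimum: ink uses 235 of 235 (binding); paper uses 47 of 68 (slack = 21); press time uses 54 of 54 (binding).
Since paper is not tight, its dual is 0.
From A_Bᵀ y = c: 5·y_ink + 2·y_press time = 11; 5·y_ink + 1·y_press time = 8.
→ y_ink = 1 and y_press time = 3.
cards enters the basis when its profit ≥ yᵀa₃ = 1·2 + 3·5 = 17.

17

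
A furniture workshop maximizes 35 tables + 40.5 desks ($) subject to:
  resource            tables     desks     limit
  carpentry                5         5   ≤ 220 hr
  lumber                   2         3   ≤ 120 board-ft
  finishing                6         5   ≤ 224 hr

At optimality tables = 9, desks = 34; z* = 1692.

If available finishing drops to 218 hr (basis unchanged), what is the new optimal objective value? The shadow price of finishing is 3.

1674

Δb = -6, so new z* = 1692 + (3)·(-6) = 1692 − 18 = 1674.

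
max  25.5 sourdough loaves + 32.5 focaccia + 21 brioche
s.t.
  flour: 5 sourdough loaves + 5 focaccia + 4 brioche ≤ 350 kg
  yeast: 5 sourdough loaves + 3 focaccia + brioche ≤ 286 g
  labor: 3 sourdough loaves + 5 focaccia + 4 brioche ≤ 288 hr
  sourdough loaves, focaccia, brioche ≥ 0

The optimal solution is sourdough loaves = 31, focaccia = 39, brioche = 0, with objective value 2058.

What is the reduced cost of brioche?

Binding: flour and labor. Non-binding: yeast (14 unused).
Since yeast is not tight, its dual is 0.
The binding rows give the dual system: 5·y_flour + 3·y_labor = 25.5 and 5·y_flour + 5·y_labor = 32.5.
Solving: y_flour = 3, y_labor = 3.5.
Reduced cost of brioche: c₃ − yᵀa₃ = 21 − (3·4 + 3.5·4) = 21 − 26 = -5.

-5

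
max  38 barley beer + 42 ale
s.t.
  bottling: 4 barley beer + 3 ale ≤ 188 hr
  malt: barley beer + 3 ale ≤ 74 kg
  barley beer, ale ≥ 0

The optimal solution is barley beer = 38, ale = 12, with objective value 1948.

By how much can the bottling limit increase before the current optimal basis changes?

108

Binding constraints: bottling, malt. The basis is B = [[4,3],[1,3]] with det 9.
Per unit increase in bottling, x* moves by d = (0.3333, -0.1111).
The basis stays optimal until ale reaches 0; allowable increase = 108 hr.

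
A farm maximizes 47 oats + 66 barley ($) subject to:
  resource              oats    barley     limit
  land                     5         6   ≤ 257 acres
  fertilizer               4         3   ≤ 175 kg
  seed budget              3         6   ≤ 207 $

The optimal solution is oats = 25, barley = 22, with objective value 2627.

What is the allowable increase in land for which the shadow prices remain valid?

7.2

Binding constraints: land, seed budget. The basis is B = [[5,6],[3,6]] with det 12.
Per unit increase in land, x* moves by d = (0.5, -0.25).
The basis stays optimal until fertilizer becomes binding; allowable increase = 7.2 acres.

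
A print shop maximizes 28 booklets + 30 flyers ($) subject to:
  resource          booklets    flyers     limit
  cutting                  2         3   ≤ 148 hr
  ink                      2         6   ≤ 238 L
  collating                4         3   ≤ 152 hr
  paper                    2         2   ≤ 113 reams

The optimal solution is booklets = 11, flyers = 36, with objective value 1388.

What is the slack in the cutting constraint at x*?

18

cutting used = 2·11 + 3·36 = 130; slack = 148 − 130 = 18.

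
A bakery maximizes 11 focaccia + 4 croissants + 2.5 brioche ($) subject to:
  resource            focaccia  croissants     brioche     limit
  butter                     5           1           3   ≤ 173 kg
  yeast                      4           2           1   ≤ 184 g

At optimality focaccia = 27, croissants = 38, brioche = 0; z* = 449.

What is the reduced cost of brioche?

Both butter and yeast are binding at x*.
The binding rows give the dual system: 5·y_butter + 4·y_yeast = 11 and 1·y_butter + 2·y_yeast = 4.
This yields shadow prices y_butter = 1, y_yeast = 1.5.
Reduced cost of brioche: c₃ − yᵀa₃ = 2.5 − (1·3 + 1.5·1) = 2.5 − 4.5 = -2.

-2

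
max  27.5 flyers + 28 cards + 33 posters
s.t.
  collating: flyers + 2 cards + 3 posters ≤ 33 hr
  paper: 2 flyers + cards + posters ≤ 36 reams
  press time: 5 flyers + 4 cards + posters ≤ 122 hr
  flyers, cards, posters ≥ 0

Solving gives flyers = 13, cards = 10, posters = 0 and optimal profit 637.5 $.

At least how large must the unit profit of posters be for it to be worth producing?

37.5

Check each constraint at x*: collating 33/33 (tight); paper 36/36 (tight); press time 105/122 (slack 17).
Slack constraints have shadow price 0 (complementary slackness).
Dual feasibility on the basic columns requires 1·y_collating + 2·y_paper = 27.5, 2·y_collating + 1·y_paper = 28.
Solving: y_collating = 9.5, y_paper = 9.
posters enters the basis when its profit ≥ yᵀa₃ = 9.5·3 + 9·1 = 37.5.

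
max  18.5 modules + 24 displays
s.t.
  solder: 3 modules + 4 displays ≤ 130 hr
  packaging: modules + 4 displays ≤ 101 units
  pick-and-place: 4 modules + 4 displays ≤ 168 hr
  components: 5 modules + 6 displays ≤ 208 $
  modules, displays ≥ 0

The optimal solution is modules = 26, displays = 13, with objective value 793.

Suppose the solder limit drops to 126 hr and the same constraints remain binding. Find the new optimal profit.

Check each constraint at x*: solder 130/130 (tight); packaging 78/101 (slack 23); pick-and-place 156/168 (slack 12); components 208/208 (tight).
Since packaging, pick-and-place are not tight, their duals are 0.
Dual feasibility on the basic columns requires 3·y_solder + 5·y_components = 18.5, 4·y_solder + 6·y_components = 24.
→ y_solder = 4.5 and y_components = 1.
Δz = y_solder·Δb = 4.5 × (-4) = -18, so new z* = 793 − 18 = 775.

775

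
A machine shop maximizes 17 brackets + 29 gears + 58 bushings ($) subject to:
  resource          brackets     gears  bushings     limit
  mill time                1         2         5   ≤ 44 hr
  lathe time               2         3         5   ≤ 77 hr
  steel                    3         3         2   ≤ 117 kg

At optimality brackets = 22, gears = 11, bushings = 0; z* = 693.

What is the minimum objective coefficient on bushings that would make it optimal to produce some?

60

At the optimum: mill time uses 44 of 44 (binding); lathe time uses 77 of 77 (binding); steel uses 99 of 117 (slack = 18).
By complementary slackness, y = 0 for the non-binding constraint.
The binding rows give the dual system: 1·y_mill time + 2·y_lathe time = 17 and 2·y_mill time + 3·y_lathe time = 29.
This yields shadow prices y_mill time = 7, y_lathe time = 5.
bushings enters the basis when its profit ≥ yᵀa₃ = 7·5 + 5·5 = 60.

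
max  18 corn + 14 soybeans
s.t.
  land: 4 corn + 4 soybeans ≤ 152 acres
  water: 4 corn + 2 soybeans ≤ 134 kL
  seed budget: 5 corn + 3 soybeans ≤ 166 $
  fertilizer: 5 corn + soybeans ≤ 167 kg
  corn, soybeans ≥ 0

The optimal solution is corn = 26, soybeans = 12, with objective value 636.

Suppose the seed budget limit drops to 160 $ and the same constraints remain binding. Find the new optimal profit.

624

Binding: land and seed budget. Non-binding: water (6 unused), fertilizer (25 unused).
Slack constraints have shadow price 0 (complementary slackness).
Dual feasibility on the basic columns requires 4·y_land + 5·y_seed budget = 18, 4·y_land + 3·y_seed budget = 14.
→ y_land = 2 and y_seed budget = 2.
Δz = y_seed budget·Δb = 2 × (-6) = -12, so new z* = 636 − 12 = 624.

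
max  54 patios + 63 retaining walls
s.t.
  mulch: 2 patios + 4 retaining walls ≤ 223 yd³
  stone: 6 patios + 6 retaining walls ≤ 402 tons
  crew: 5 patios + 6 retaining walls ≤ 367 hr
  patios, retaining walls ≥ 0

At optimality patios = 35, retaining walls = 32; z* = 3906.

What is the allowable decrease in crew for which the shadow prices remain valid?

Binding constraints: stone, crew. The basis is B = [[6,6],[5,6]] with det 6.
Per unit decrease in crew, x* moves by d = (1, -1).
The basis stays optimal until retaining walls reaches 0; allowable decrease = 32 hr.

32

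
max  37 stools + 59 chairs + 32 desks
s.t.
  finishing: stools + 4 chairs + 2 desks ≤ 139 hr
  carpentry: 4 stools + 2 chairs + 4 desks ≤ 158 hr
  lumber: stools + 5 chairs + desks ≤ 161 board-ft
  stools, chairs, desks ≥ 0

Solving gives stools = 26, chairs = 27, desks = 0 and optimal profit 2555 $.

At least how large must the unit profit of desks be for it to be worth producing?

At the optimum: finishing uses 134 of 139 (slack = 5); carpentry uses 158 of 158 (binding); lumber uses 161 of 161 (binding).
Since finishing is not tight, its dual is 0.
The binding rows give the dual system: 4·y_carpentry + 1·y_lumber = 37 and 2·y_carpentry + 5·y_lumber = 59.
Solving: y_carpentry = 7, y_lumber = 9.
desks enters the basis when its profit ≥ yᵀa₃ = 7·4 + 9·1 = 37.

37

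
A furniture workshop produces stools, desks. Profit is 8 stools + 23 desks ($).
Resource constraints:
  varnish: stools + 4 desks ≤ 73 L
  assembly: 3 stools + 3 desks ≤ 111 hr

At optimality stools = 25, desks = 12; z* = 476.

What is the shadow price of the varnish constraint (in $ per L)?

5

Check each constraint at x*: varnish 73/73 (tight); assembly 111/111 (tight).
Dual feasibility on the basic columns requires 1·y_varnish + 3·y_assembly = 8, 4·y_varnish + 3·y_assembly = 23.
Solving: y_varnish = 5, y_assembly = 1.
Shadow price of varnish = 5.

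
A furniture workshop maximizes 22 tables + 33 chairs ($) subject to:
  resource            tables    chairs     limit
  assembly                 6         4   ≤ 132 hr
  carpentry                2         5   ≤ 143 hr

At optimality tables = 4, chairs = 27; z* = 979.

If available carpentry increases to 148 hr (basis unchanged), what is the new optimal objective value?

1004

Check each constraint at x*: assembly 132/132 (tight); carpentry 143/143 (tight).
The binding rows give the dual system: 6·y_assembly + 2·y_carpentry = 22 and 4·y_assembly + 5·y_carpentry = 33.
Solving: y_assembly = 2, y_carpentry = 5.
Δz = y_carpentry·Δb = 5 × (5) = 25, so new z* = 979 + 25 = 1004.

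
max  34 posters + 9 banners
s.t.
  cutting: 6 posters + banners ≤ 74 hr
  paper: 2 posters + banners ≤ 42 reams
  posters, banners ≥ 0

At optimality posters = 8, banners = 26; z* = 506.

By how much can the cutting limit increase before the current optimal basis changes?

Binding constraints: cutting, paper. The basis is B = [[6,1],[2,1]] with det 4.
Per unit increase in cutting, x* moves by d = (0.25, -0.5).
The basis stays optimal until banners reaches 0; allowable increase = 52 hr.

52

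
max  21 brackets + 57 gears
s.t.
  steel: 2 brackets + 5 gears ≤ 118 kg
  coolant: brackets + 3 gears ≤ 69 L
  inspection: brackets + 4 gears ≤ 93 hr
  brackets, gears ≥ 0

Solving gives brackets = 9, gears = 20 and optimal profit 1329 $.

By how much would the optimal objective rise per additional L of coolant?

9

Check each constraint at x*: steel 118/118 (tight); coolant 69/69 (tight); inspection 89/93 (slack 4).
Slack constraints have shadow price 0 (complementary slackness).
The binding rows give the dual system: 2·y_steel + 1·y_coolant = 21 and 5·y_steel + 3·y_coolant = 57.
→ y_steel = 6 and y_coolant = 9.
Shadow price of coolant = 9.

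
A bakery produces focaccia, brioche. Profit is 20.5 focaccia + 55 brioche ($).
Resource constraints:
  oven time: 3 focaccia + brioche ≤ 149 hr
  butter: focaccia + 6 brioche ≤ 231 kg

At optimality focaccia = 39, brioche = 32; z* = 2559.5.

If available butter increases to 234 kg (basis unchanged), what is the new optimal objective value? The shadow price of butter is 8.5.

2585

Δb = 3, so new z* = 2559.5 + (8.5)·(3) = 2559.5 + 25.5 = 2585.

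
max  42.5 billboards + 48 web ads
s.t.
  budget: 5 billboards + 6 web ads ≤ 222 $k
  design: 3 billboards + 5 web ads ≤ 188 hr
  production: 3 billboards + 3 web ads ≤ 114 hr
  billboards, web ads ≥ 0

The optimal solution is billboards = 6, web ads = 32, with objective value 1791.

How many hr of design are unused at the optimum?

design used = 3·6 + 5·32 = 178; slack = 188 − 178 = 10.

10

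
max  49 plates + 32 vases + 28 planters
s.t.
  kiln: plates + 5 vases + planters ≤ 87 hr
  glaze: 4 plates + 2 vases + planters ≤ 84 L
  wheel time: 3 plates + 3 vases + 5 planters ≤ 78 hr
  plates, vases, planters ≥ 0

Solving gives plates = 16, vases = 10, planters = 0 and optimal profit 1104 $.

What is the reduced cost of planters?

-5.5

Check each constraint at x*: kiln 66/87 (slack 21); glaze 84/84 (tight); wheel time 78/78 (tight).
By complementary slackness, y = 0 for the non-binding constraint.
Dual feasibility on the basic columns requires 4·y_glaze + 3·y_wheel time = 49, 2·y_glaze + 3·y_wheel time = 32.
Solving: y_glaze = 8.5, y_wheel time = 5.
Reduced cost of planters: c₃ − yᵀa₃ = 28 − (8.5·1 + 5·5) = 28 − 33.5 = -5.5.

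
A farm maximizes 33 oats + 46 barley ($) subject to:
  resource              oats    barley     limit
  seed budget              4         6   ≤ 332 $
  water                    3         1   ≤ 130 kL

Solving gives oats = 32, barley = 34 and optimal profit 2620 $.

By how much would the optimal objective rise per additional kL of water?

1

At the optimum: seed budget uses 332 of 332 (binding); water uses 130 of 130 (binding).
The binding rows give the dual system: 4·y_seed budget + 3·y_water = 33 and 6·y_seed budget + 1·y_water = 46.
→ y_seed budget = 7.5 and y_water = 1.
Shadow price of water = 1.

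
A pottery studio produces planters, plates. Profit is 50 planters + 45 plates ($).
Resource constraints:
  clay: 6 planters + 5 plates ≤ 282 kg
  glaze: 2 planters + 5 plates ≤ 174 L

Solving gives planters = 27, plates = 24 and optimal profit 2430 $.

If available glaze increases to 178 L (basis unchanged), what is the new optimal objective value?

2434

Both clay and glaze are binding at x*.
From A_Bᵀ y = c: 6·y_clay + 2·y_glaze = 50; 5·y_clay + 5·y_glaze = 45.
Solving: y_clay = 8, y_glaze = 1.
Δz = y_glaze·Δb = 1 × (4) = 4, so new z* = 2430 + 4 = 2434.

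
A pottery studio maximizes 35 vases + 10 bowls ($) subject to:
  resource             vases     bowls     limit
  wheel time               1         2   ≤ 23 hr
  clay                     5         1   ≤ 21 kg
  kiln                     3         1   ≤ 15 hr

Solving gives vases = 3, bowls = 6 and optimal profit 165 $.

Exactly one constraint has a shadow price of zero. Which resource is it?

wheel time: 15/23 (slack 8)
clay: 21/21 (binding)
kiln: 15/15 (binding)
By complementary slackness, a constraint with positive slack has shadow price 0 → wheel time.

wheel time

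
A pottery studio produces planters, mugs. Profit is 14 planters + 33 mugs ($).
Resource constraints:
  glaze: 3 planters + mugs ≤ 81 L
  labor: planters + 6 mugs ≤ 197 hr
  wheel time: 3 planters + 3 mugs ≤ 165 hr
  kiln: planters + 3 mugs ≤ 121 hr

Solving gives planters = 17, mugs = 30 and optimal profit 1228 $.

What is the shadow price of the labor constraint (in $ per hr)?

At the optimum: glaze uses 81 of 81 (binding); labor uses 197 of 197 (binding); wheel time uses 141 of 165 (slack = 24); kiln uses 107 of 121 (slack = 14).
By complementary slackness, y = 0 for the non-binding constraints.
Dual feasibility on the basic columns requires 3·y_glaze + 1·y_labor = 14, 1·y_glaze + 6·y_labor = 33.
→ y_glaze = 3 and y_labor = 5.
Shadow price of labor = 5.

5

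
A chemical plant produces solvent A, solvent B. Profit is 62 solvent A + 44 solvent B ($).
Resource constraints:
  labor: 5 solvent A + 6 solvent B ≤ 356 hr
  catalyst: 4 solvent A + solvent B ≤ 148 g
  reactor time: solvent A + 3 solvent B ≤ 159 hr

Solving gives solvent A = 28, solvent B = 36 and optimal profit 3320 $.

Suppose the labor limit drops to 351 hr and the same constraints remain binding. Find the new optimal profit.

Check each constraint at x*: labor 356/356 (tight); catalyst 148/148 (tight); reactor time 136/159 (slack 23).
Slack constraints have shadow price 0 (complementary slackness).
The binding rows give the dual system: 5·y_labor + 4·y_catalyst = 62 and 6·y_labor + 1·y_catalyst = 44.
This yields shadow prices y_labor = 6, y_catalyst = 8.
Δz = y_labor·Δb = 6 × (-5) = -30, so new z* = 3320 − 30 = 3290.

3290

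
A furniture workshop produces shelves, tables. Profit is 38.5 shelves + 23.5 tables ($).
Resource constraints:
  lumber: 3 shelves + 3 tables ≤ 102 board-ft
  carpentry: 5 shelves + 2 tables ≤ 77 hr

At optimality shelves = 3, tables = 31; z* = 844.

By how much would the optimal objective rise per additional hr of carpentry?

5

Both lumber and carpentry are binding at x*.
From A_Bᵀ y = c: 3·y_lumber + 5·y_carpentry = 38.5; 3·y_lumber + 2·y_carpentry = 23.5.
Solving: y_lumber = 4.5, y_carpentry = 5.
Shadow price of carpentry = 5.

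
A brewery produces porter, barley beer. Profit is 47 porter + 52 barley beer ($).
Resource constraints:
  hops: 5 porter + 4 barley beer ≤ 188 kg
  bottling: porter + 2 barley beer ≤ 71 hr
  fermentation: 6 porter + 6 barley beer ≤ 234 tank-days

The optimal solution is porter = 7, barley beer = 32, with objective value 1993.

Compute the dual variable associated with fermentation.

7

At the optimum: hops uses 163 of 188 (slack = 25); bottling uses 71 of 71 (binding); fermentation uses 234 of 234 (binding).
Since hops is not tight, its dual is 0.
The binding rows give the dual system: 1·y_bottling + 6·y_fermentation = 47 and 2·y_bottling + 6·y_fermentation = 52.
→ y_bottling = 5 and y_fermentation = 7.
Shadow price of fermentation = 7.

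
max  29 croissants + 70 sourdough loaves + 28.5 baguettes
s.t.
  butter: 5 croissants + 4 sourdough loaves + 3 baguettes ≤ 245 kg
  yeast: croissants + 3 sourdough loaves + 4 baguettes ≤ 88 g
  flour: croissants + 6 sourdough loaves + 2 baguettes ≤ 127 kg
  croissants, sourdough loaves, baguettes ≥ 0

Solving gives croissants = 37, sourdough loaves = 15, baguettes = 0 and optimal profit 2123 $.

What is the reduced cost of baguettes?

-1.5

At the optimum: butter uses 245 of 245 (binding); yeast uses 82 of 88 (slack = 6); flour uses 127 of 127 (binding).
By complementary slackness, y = 0 for the non-binding constraint.
Dual feasibility on the basic columns requires 5·y_butter + 1·y_flour = 29, 4·y_butter + 6·y_flour = 70.
This yields shadow prices y_butter = 4, y_flour = 9.
Reduced cost of baguettes: c₃ − yᵀa₃ = 28.5 − (4·3 + 9·2) = 28.5 − 30 = -1.5.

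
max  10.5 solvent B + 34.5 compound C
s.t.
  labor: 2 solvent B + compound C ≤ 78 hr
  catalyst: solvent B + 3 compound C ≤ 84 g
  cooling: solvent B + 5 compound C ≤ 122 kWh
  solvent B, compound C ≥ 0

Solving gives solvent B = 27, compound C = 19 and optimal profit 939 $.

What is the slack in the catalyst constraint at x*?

catalyst used = 1·27 + 3·19 = 84; slack = 84 − 84 = 0.

0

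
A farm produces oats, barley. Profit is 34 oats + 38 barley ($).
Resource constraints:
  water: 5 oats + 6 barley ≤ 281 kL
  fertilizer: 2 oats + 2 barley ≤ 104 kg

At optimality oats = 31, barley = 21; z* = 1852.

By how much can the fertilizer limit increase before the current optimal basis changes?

Binding constraints: water, fertilizer. The basis is B = [[5,6],[2,2]] with det -2.
Per unit increase in fertilizer, x* moves by d = (3, -2.5).
The basis stays optimal until barley reaches 0; allowable increase = 8.4 kg.

8.4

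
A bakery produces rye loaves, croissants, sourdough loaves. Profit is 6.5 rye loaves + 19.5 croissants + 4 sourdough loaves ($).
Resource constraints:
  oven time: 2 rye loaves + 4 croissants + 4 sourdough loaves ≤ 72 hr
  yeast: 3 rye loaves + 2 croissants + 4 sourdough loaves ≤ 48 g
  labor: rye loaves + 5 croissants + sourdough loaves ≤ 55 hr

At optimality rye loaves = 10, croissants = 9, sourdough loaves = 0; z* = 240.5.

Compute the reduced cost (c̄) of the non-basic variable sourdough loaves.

Binding: yeast and labor. Non-binding: oven time (16 unused).
Since oven time is not tight, its dual is 0.
From A_Bᵀ y = c: 3·y_yeast + 1·y_labor = 6.5; 2·y_yeast + 5·y_labor = 19.5.
This yields shadow prices y_yeast = 1, y_labor = 3.5.
Reduced cost of sourdough loaves: c₃ − yᵀa₃ = 4 − (1·4 + 3.5·1) = 4 − 7.5 = -3.5.

-3.5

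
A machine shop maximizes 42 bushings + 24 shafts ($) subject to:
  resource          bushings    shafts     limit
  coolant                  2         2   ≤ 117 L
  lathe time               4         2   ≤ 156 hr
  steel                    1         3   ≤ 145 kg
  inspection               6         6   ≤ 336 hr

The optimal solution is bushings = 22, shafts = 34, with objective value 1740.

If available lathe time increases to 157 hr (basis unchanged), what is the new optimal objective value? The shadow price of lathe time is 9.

Δb = 1, so new z* = 1740 + (9)·(1) = 1740 + 9 = 1749.

1749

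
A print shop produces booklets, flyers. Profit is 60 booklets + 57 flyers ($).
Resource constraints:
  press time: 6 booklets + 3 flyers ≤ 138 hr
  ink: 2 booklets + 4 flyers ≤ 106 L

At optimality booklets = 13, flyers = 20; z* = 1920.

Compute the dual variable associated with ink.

Both press time and ink are binding at x*.
Dual feasibility on the basic columns requires 6·y_press time + 2·y_ink = 60, 3·y_press time + 4·y_ink = 57.
This yields shadow prices y_press time = 7, y_ink = 9.
Shadow price of ink = 9.

9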